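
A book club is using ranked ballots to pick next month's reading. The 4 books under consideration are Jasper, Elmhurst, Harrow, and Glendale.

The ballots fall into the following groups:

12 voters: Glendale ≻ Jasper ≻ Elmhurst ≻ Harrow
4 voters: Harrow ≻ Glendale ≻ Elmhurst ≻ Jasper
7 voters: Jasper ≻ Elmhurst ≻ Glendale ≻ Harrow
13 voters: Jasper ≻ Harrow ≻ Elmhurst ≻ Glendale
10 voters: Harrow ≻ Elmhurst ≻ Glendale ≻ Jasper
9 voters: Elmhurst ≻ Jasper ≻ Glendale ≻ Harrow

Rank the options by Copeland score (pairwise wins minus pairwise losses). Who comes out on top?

Pairwise results:
  Jasper vs Elmhurst: Jasper wins 32–23.
  Jasper vs Harrow: Jasper wins 41–14.
  Jasper vs Glendale: Jasper wins 29–26.
  Elmhurst vs Harrow: Elmhurst wins 28–27.
  Elmhurst vs Glendale: Elmhurst wins 39–16.
  Harrow vs Glendale: Glendale wins 28–27.
Copeland scores (wins − losses):
  Jasper: 3 − 0 = 3
  Elmhurst: 2 − 1 = 1
  Harrow: 0 − 3 = -3
  Glendale: 1 − 2 = -1
Jasper has the best Copeland score.

Jasper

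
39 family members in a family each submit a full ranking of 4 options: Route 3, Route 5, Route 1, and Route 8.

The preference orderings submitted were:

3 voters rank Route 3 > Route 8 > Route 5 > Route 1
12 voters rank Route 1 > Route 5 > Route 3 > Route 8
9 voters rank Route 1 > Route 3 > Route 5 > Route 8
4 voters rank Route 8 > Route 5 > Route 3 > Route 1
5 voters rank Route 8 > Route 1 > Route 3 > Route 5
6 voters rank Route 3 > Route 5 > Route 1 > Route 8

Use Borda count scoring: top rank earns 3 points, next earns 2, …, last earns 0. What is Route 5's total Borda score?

Borda scores:
  Route 3: 3·3 + 12·1 + 9·2 + 4·1 + 5·1 + 6·3 = 66
  Route 5: 3·1 + 12·2 + 9·1 + 4·2 + 5·0 + 6·2 = 56
  Route 1: 3·0 + 12·3 + 9·3 + 4·0 + 5·2 + 6·1 = 79
  Route 8: 3·2 + 12·0 + 9·0 + 4·3 + 5·3 + 6·0 = 33

56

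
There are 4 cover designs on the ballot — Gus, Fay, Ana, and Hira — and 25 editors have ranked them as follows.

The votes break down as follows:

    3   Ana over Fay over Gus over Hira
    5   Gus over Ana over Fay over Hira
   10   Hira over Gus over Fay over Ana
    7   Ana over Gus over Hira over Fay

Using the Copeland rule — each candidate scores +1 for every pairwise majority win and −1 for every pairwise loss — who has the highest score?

Gus

Pairwise results:
  Gus vs Fay: Gus wins 22–3.
  Gus vs Ana: Gus wins 15–10.
  Gus vs Hira: Gus wins 15–10.
  Fay vs Ana: Ana wins 15–10.
  Fay vs Hira: Hira wins 17–8.
  Ana vs Hira: Ana wins 15–10.
Copeland scores (wins − losses):
  Gus: 3 − 0 = 3
  Fay: 0 − 3 = -3
  Ana: 2 − 1 = 1
  Hira: 1 − 2 = -1
Gus has the best Copeland score.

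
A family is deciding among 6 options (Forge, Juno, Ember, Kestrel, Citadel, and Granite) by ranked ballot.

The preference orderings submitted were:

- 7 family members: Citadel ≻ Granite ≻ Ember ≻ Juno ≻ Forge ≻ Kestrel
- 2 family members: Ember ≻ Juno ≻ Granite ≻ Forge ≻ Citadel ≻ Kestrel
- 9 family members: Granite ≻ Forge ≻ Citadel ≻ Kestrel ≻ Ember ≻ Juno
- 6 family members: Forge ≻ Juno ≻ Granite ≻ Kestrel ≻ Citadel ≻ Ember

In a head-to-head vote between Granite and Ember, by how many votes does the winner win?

20

Ballots ranking Granite above Ember: 7+9+6 = 22.
Ballots ranking Ember above Granite: 2.
Granite wins 22–2, a margin of 20.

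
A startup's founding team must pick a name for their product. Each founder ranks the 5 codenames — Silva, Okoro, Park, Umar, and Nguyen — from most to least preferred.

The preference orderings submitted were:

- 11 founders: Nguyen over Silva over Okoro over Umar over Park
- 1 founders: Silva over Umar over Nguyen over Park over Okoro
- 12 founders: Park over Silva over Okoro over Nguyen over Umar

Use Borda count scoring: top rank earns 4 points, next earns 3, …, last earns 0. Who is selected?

Silva

Borda scores:
  Silva: 11·3 + 4 + 12·3 = 73
  Okoro: 11·2 + 0 + 12·2 = 46
  Park: 11·0 + 1 + 12·4 = 49
  Umar: 11·1 + 3 + 12·0 = 14
  Nguyen: 11·4 + 2 + 12·1 = 58
Silva has the highest total.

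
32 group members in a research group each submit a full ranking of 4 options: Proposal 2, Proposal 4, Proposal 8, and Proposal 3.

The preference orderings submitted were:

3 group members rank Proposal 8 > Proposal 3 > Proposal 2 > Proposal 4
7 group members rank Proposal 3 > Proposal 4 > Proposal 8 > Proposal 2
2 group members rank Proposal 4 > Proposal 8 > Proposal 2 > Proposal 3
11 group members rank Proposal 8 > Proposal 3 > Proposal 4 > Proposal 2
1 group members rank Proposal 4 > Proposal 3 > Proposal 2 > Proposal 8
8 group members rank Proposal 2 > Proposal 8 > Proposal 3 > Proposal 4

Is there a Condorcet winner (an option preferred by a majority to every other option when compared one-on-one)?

Yes

Head-to-head results (32 voters total):
Proposal 2 vs Proposal 4: Proposal 4 wins 21–11.
Proposal 2 vs Proposal 8: Proposal 8 wins 23–9.
Proposal 2 vs Proposal 3: Proposal 3 wins 22–10.
Proposal 4 vs Proposal 8: Proposal 8 wins 22–10.
Proposal 4 vs Proposal 3: Proposal 3 wins 29–3.
Proposal 8 vs Proposal 3: Proposal 8 wins 24–8.
Proposal 8 beats each rival — Proposal 2 (23–9), Proposal 4 (22–10), Proposal 3 (24–8) — so Proposal 8 is the Condorcet winner.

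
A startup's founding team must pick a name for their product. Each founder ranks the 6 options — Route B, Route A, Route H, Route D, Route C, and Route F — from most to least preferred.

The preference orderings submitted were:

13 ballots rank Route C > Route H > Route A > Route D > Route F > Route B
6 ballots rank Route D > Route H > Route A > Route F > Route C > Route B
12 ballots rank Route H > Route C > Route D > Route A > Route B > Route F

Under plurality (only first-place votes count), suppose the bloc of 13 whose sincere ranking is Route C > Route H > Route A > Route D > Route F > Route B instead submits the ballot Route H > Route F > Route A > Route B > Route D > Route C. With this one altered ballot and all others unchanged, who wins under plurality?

Route H

First-place totals with the altered ballot: Route B 0, Route A 0, Route H 25, Route D 6, Route C 0, Route F 0.
The switch changes the winner from Route C to Route H.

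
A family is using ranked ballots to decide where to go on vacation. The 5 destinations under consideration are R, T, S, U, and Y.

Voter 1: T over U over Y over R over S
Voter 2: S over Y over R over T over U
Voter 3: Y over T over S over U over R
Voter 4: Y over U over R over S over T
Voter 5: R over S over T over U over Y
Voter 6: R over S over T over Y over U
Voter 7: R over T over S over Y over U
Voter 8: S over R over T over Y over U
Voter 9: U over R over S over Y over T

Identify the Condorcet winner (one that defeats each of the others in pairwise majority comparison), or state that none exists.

R

Head-to-head results (9 voters total):
R vs T: R wins 7–2.
R vs S: R wins 6–3.
R vs U: R wins 5–4.
R vs Y: R wins 5–4.
T vs S: S wins 6–3.
T vs U: T wins 7–2.
T vs Y: T wins 5–4.
S vs U: S wins 6–3.
S vs Y: S wins 6–3.
U vs Y: Y wins 6–3.
R beats each rival — T (7–2), S (6–3), U (5–4), Y (5–4) — so R is the Condorcet winner.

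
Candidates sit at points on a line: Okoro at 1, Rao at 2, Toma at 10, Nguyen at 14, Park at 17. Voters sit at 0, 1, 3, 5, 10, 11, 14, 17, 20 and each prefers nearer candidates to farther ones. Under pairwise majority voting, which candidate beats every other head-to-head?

With single-peaked preferences on a line, the Condorcet winner is the candidate closest to the median voter.
The median voter (position 10) is closest to Toma at 10.
Check: Toma vs Okoro — voters closer to Toma: 5 of 9.

Toma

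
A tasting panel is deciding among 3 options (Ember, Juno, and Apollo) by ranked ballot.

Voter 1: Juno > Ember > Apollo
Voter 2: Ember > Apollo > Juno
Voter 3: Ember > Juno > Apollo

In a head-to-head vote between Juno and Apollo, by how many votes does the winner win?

Ballots ranking Juno above Apollo: 2.
Ballots ranking Apollo above Juno: 1.
Juno wins 2–1, a margin of 1.

1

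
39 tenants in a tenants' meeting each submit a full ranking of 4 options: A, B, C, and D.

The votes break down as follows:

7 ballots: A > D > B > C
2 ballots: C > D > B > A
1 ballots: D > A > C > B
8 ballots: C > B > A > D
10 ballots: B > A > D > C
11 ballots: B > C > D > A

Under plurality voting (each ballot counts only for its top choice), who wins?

First-place vote totals:
  A: 7
  B: 21
  C: 10
  D: 1
B has the most first-place votes.

B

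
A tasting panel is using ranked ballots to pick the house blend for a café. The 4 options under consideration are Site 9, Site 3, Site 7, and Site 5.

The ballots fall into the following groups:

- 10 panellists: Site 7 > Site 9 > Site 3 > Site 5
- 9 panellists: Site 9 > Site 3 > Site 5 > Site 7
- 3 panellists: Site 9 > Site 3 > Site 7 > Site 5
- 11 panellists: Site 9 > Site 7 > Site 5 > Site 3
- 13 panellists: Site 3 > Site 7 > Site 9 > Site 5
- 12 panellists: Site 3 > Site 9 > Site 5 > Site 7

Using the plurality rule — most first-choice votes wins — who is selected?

First-place vote totals:
  Site 9: 23
  Site 3: 25
  Site 7: 10
  Site 5: 0
Site 3 has the most first-place votes.

Site 3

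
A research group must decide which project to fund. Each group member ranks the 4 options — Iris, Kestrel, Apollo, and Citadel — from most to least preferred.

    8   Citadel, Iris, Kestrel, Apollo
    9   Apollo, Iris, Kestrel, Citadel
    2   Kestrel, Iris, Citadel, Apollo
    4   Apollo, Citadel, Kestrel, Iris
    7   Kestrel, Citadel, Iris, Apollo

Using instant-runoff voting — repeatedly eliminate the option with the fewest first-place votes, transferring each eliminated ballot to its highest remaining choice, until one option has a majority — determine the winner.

Round 1: Apollo 13, Kestrel 9, Citadel 8, Iris 0. Iris has the fewest and is eliminated.
Round 2: Apollo 13, Kestrel 9, Citadel 8. Citadel has the fewest and is eliminated.
Round 3: Kestrel 17, Apollo 13. Kestrel has a majority.

Kestrel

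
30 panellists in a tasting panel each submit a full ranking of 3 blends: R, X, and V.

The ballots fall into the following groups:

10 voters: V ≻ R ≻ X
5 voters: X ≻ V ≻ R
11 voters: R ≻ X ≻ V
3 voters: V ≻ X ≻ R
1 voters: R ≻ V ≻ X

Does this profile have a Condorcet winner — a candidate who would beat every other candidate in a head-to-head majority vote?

No

Head-to-head results (30 voters total):
R vs X: R wins 22–8.
R vs V: V wins 18–12.
X vs V: X wins 16–14.
No candidate beats all others: R beats X beats V beats R, a majority cycle.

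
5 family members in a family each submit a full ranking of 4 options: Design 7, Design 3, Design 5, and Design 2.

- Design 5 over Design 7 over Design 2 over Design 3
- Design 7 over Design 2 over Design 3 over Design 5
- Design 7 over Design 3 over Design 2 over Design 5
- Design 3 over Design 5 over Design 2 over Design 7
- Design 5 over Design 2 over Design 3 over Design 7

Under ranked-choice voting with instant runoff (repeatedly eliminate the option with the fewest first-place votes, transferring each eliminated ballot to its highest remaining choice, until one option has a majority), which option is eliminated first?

Round 1: Design 7 2, Design 5 2, Design 3 1, Design 2 0. Design 2 has the fewest and is eliminated.
Round 2: Design 7 2, Design 5 2, Design 3 1. Design 3 has the fewest and is eliminated.
Round 3: Design 5 3, Design 7 2. Design 5 has a majority.

Design 2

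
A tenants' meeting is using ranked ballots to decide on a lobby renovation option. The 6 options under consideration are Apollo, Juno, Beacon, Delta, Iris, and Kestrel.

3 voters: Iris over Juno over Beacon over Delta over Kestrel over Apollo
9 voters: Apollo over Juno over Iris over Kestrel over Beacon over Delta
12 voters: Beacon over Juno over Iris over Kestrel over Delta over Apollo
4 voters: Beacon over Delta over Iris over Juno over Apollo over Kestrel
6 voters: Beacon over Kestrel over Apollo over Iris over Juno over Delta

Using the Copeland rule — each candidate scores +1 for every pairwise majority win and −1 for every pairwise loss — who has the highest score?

Pairwise results:
  Apollo vs Juno: Juno wins 19–15.
  Apollo vs Beacon: Beacon wins 25–9.
  Apollo vs Delta: Delta wins 19–15.
  Apollo vs Iris: Iris wins 19–15.
  Apollo vs Kestrel: Kestrel wins 21–13.
  Juno vs Beacon: Beacon wins 22–12.
  Juno vs Delta: Juno wins 30–4.
  Juno vs Iris: Juno wins 21–13.
  Juno vs Kestrel: Juno wins 28–6.
  Beacon vs Delta: Beacon wins 34–0.
  Beacon vs Iris: Beacon wins 22–12.
  Beacon vs Kestrel: Beacon wins 25–9.
  Delta vs Iris: Iris wins 30–4.
  Delta vs Kestrel: Kestrel wins 27–7.
  Iris vs Kestrel: Iris wins 28–6.
Copeland scores (wins − losses):
  Apollo: 0 − 5 = -5
  Juno: 4 − 1 = 3
  Beacon: 5 − 0 = 5
  Delta: 1 − 4 = -3
  Iris: 3 − 2 = 1
  Kestrel: 2 − 3 = -1
Beacon has the best Copeland score.

Beacon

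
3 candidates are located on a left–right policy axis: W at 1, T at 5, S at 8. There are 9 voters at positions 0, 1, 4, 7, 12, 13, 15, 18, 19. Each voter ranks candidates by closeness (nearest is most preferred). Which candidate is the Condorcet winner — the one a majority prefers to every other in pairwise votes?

S

With single-peaked preferences on a line, the Condorcet winner is the candidate closest to the median voter.
The median voter (position 12) is closest to S at 8.
Check: S vs W — voters closer to S: 6 of 9.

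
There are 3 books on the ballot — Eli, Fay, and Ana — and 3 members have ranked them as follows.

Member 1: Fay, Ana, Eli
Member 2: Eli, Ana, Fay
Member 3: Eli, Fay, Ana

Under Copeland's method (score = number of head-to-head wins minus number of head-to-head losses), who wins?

Pairwise results:
  Eli vs Fay: Eli wins 2–1.
  Eli vs Ana: Eli wins 2–1.
  Fay vs Ana: Fay wins 2–1.
Copeland scores (wins − losses):
  Eli: 2 − 0 = 2
  Fay: 1 − 1 = 0
  Ana: 0 − 2 = -2
Eli has the best Copeland score.

Eli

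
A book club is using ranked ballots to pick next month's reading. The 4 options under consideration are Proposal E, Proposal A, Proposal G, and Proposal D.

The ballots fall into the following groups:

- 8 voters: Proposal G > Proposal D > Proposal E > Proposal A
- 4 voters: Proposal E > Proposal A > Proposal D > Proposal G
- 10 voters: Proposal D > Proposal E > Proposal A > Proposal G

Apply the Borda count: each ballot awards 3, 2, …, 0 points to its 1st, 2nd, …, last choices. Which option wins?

Borda scores:
  Proposal E: 8·1 + 4·3 + 10·2 = 40
  Proposal A: 8·0 + 4·2 + 10·1 = 18
  Proposal G: 8·3 + 4·0 + 10·0 = 24
  Proposal D: 8·2 + 4·1 + 10·3 = 50
Proposal D has the highest total.

Proposal D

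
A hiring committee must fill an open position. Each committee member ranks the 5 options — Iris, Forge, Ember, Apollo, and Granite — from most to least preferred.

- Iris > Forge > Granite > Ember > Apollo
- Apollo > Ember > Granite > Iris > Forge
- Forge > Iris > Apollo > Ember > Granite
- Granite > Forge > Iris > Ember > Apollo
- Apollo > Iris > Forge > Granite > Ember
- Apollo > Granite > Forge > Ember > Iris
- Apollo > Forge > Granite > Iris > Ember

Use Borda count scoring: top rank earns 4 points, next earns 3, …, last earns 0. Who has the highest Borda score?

Borda scores:
  Iris: 4 + 1 + 3 + 2 + 3 + 0 + 1 = 14
  Forge: 3 + 0 + 4 + 3 + 2 + 2 + 3 = 17
  Ember: 1 + 3 + 1 + 1 + 0 + 1 + 0 = 7
  Apollo: 0 + 4 + 2 + 0 + 4 + 4 + 4 = 18
  Granite: 2 + 2 + 0 + 4 + 1 + 3 + 2 = 14
Apollo has the highest total.

Apollo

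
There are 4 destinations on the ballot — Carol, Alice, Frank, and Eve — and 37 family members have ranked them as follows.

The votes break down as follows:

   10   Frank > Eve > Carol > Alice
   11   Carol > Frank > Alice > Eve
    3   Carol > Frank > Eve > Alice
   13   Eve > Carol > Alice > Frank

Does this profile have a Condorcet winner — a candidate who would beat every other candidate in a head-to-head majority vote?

Head-to-head results (37 voters total):
Carol vs Alice: Carol wins 37–0.
Carol vs Frank: Carol wins 27–10.
Carol vs Eve: Eve wins 23–14.
Alice vs Frank: Frank wins 24–13.
Alice vs Eve: Eve wins 26–11.
Frank vs Eve: Frank wins 24–13.
No candidate beats all others: Carol beats Frank beats Eve beats Carol, a majority cycle.

No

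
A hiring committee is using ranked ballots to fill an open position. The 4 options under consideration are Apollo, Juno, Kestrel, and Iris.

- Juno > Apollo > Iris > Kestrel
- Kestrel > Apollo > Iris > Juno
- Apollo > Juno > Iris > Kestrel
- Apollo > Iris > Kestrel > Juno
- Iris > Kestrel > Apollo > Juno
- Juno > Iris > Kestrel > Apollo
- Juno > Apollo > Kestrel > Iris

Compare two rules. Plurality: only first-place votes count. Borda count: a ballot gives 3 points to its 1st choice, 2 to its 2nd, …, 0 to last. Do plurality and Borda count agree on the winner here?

Plurality first-place counts: Apollo 2, Juno 3, Kestrel 1, Iris 1 → Juno.
Borda totals: Apollo 13, Juno 11, Kestrel 8, Iris 10 → Apollo.
The two rules disagree: plurality picks Juno, Borda picks Apollo.

No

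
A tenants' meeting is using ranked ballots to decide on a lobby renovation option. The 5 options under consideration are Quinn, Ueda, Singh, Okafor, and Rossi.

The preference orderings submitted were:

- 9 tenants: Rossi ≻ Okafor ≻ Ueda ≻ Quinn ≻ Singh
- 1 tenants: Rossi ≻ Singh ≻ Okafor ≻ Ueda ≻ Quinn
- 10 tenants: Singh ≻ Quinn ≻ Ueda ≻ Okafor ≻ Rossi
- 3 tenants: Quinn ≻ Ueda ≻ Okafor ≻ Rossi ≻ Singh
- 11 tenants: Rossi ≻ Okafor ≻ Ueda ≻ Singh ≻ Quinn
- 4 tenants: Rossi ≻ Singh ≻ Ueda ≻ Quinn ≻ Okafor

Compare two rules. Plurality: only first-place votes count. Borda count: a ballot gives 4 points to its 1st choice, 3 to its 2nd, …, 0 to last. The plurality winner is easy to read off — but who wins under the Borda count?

Rossi

Plurality first-place counts: Quinn 3, Ueda 0, Singh 10, Okafor 0, Rossi 25 → Rossi.
Borda totals: Quinn 55, Ueda 78, Singh 66, Okafor 78, Rossi 103 → Rossi.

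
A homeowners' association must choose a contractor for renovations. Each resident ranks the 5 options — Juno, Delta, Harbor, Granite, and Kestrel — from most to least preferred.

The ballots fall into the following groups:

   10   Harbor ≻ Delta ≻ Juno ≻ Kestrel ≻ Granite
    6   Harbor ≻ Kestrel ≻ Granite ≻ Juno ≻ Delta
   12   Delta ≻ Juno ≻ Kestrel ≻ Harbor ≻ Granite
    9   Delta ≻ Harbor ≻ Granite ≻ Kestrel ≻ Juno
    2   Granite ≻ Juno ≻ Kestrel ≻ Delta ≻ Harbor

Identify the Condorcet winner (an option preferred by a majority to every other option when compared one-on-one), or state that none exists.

Head-to-head results (39 voters total):
Juno vs Delta: Delta wins 31–8.
Juno vs Harbor: Harbor wins 25–14.
Juno vs Granite: Juno wins 22–17.
Juno vs Kestrel: Juno wins 24–15.
Delta vs Harbor: Delta wins 23–16.
Delta vs Granite: Delta wins 31–8.
Delta vs Kestrel: Delta wins 31–8.
Harbor vs Granite: Harbor wins 37–2.
Harbor vs Kestrel: Harbor wins 25–14.
Granite vs Kestrel: Kestrel wins 28–11.
Delta beats each rival — Juno (31–8), Harbor (23–16), Granite (31–8), Kestrel (31–8) — so Delta is the Condorcet winner.

Delta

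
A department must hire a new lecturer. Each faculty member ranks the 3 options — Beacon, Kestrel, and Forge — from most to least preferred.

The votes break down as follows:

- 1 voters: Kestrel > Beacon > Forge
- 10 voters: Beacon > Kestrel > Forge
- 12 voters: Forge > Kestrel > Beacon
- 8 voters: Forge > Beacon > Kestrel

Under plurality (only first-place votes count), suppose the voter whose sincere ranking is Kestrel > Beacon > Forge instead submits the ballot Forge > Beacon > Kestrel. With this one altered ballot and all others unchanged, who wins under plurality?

Forge

First-place totals with the altered ballot: Beacon 10, Kestrel 0, Forge 21.
The winner is unchanged: still Forge.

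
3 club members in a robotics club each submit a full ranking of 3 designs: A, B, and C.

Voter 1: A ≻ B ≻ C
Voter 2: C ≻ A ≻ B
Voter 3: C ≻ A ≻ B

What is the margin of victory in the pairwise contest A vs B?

3

Ballots ranking A above B: 3.
Ballots ranking B above A: 0.
A wins 3–0, a margin of 3.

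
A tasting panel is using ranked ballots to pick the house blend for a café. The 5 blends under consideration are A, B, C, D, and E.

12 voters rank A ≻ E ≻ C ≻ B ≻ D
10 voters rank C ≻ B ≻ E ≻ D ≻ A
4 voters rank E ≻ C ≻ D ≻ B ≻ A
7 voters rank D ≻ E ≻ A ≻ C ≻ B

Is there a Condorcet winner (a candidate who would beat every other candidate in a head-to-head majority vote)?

Yes

Head-to-head results (33 voters total):
A vs B: A wins 19–14.
A vs C: A wins 19–14.
A vs D: D wins 21–12.
A vs E: E wins 21–12.
B vs C: C wins 33–0.
B vs D: B wins 22–11.
B vs E: E wins 23–10.
C vs D: C wins 26–7.
C vs E: E wins 23–10.
D vs E: E wins 26–7.
E beats each rival — A (21–12), B (23–10), C (23–10), D (26–7) — so E is the Condorcet winner.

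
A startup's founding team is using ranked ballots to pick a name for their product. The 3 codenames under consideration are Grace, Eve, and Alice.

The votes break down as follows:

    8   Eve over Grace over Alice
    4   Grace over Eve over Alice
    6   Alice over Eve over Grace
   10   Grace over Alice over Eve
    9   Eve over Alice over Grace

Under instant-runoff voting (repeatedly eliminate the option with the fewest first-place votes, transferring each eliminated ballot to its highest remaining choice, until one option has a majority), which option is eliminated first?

Alice

Round 1: Eve 17, Grace 14, Alice 6. Alice has the fewest and is eliminated.
Round 2: Eve 23, Grace 14. Eve has a majority.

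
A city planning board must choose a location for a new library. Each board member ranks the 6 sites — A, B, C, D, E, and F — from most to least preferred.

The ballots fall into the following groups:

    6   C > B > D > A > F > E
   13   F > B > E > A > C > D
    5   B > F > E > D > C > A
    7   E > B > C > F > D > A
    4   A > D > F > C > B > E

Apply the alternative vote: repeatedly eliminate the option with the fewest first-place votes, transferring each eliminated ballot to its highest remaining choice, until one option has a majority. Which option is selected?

F

Round 1: F 13, E 7, C 6, B 5, A 4, D 0. D has the fewest and is eliminated.
Round 2: F 13, E 7, C 6, B 5, A 4. A has the fewest and is eliminated.
Round 3: F 17, E 7, C 6, B 5. B has the fewest and is eliminated.
Round 4: F 22, E 7, C 6. F has a majority.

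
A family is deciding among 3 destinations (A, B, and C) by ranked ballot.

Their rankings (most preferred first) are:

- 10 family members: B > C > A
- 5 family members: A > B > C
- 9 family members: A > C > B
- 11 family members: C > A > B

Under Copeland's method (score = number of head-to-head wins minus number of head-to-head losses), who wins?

C

Pairwise results:
  A vs B: A wins 25–10.
  A vs C: C wins 21–14.
  B vs C: C wins 20–15.
Copeland scores (wins − losses):
  A: 1 − 1 = 0
  B: 0 − 2 = -2
  C: 2 − 0 = 2
C has the best Copeland score.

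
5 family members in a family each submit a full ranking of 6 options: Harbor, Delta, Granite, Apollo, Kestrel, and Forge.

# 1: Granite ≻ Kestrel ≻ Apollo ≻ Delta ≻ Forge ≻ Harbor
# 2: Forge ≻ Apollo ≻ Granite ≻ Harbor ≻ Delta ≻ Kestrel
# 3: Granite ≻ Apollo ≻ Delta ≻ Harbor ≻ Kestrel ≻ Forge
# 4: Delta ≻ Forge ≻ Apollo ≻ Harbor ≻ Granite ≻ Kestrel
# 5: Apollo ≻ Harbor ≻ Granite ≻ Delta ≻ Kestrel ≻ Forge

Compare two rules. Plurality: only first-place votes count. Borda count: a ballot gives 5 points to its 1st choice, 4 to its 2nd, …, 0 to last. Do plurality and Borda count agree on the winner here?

No

Plurality first-place counts: Harbor 0, Delta 1, Granite 2, Apollo 1, Kestrel 0, Forge 1 → Granite.
Borda totals: Harbor 10, Delta 13, Granite 17, Apollo 19, Kestrel 6, Forge 10 → Apollo.
The two rules disagree: plurality picks Granite, Borda picks Apollo.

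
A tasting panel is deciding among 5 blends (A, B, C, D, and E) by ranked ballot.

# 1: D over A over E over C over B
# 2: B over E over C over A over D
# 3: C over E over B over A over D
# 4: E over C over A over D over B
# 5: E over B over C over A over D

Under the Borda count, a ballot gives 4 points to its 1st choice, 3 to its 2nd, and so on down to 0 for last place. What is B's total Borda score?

Borda scores:
  A: 3 + 1 + 1 + 2 + 1 = 8
  B: 0 + 4 + 2 + 0 + 3 = 9
  C: 1 + 2 + 4 + 3 + 2 = 12
  D: 4 + 0 + 0 + 1 + 0 = 5
  E: 2 + 3 + 3 + 4 + 4 = 16

9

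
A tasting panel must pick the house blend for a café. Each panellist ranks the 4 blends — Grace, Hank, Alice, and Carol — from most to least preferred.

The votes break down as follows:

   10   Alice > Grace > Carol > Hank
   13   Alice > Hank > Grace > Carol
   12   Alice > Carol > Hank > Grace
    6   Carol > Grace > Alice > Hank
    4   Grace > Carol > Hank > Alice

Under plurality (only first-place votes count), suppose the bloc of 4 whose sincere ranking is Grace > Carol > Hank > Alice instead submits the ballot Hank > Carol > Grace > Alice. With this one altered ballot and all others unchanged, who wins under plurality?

Alice

First-place totals with the altered ballot: Grace 0, Hank 4, Alice 35, Carol 6.
The winner is unchanged: still Alice.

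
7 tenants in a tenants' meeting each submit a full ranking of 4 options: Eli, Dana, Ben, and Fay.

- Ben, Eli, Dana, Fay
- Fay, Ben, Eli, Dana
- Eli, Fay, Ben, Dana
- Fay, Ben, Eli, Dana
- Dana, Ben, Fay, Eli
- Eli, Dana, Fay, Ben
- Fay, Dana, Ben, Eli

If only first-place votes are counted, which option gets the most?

First-place vote totals:
  Eli: 2
  Dana: 1
  Ben: 1
  Fay: 3
Fay has the most first-place votes.

Fay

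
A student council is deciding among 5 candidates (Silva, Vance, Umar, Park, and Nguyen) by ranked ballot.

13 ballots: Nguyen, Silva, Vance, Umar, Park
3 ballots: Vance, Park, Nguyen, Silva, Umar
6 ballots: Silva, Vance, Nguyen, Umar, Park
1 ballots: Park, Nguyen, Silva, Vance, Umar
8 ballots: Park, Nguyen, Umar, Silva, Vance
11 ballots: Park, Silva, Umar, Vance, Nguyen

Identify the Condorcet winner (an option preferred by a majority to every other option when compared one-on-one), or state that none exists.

Head-to-head results (42 voters total):
Silva vs Vance: Silva wins 39–3.
Silva vs Umar: Silva wins 34–8.
Silva vs Park: Park wins 23–19.
Silva vs Nguyen: Nguyen wins 25–17.
Vance vs Umar: Vance wins 23–19.
Vance vs Park: Vance wins 22–20.
Vance vs Nguyen: Nguyen wins 22–20.
Umar vs Park: Park wins 23–19.
Umar vs Nguyen: Nguyen wins 31–11.
Park vs Nguyen: Park wins 23–19.
No candidate beats all others: Silva beats Vance beats Park beats Silva, a majority cycle.

No Condorcet winner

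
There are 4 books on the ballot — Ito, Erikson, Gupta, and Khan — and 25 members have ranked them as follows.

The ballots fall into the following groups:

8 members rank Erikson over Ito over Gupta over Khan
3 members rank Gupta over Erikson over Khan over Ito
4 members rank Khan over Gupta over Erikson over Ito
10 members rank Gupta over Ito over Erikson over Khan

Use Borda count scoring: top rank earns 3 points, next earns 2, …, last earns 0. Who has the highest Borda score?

Borda scores:
  Ito: 8·2 + 3·0 + 4·0 + 10·2 = 36
  Erikson: 8·3 + 3·2 + 4·1 + 10·1 = 44
  Gupta: 8·1 + 3·3 + 4·2 + 10·3 = 55
  Khan: 8·0 + 3·1 + 4·3 + 10·0 = 15
Gupta has the highest total.

Gupta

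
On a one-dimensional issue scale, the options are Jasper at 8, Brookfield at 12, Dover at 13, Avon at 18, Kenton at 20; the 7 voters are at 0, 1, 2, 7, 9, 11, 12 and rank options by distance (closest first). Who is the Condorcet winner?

With single-peaked preferences on a line, the Condorcet winner is the candidate closest to the median voter.
The median voter (position 7) is closest to Jasper at 8.
Check: Jasper vs Brookfield — voters closer to Jasper: 5 of 7.

Jasper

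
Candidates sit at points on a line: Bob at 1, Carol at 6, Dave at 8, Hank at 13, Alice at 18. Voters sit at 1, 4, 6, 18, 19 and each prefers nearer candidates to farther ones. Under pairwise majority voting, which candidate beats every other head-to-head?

With single-peaked preferences on a line, the Condorcet winner is the candidate closest to the median voter.
The median voter (position 6) is closest to Carol at 6.
Check: Carol vs Alice — voters closer to Carol: 3 of 5.

Carol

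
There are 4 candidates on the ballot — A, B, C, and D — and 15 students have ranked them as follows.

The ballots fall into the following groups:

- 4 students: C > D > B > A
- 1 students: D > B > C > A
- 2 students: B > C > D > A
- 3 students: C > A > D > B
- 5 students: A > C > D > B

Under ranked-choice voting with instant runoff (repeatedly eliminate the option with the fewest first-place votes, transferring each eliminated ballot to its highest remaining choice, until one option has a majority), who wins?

C

Round 1: C 7, A 5, B 2, D 1. D has the fewest and is eliminated.
Round 2: C 7, A 5, B 3. B has the fewest and is eliminated.
Round 3: C 10, A 5. C has a majority.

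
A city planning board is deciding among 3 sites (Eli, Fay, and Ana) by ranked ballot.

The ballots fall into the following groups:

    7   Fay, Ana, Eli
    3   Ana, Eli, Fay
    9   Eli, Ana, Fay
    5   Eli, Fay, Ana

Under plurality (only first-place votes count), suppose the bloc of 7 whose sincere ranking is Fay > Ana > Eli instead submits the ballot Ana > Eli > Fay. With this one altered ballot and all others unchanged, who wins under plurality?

Eli

First-place totals with the altered ballot: Eli 14, Fay 0, Ana 10.
The winner is unchanged: still Eli.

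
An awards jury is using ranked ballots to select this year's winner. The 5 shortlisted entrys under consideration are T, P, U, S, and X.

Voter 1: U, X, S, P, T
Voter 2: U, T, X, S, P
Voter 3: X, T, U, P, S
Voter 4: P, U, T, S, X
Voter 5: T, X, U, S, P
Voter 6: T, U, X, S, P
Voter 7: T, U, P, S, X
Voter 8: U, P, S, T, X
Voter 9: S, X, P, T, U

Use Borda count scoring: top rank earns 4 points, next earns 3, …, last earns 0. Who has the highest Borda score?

U

Borda scores:
  T: 0 + 3 + 3 + 2 + 4 + 4 + 4 + 1 + 1 = 22
  P: 1 + 0 + 1 + 4 + 0 + 0 + 2 + 3 + 2 = 13
  U: 4 + 4 + 2 + 3 + 2 + 3 + 3 + 4 + 0 = 25
  S: 2 + 1 + 0 + 1 + 1 + 1 + 1 + 2 + 4 = 13
  X: 3 + 2 + 4 + 0 + 3 + 2 + 0 + 0 + 3 = 17
U has the highest total.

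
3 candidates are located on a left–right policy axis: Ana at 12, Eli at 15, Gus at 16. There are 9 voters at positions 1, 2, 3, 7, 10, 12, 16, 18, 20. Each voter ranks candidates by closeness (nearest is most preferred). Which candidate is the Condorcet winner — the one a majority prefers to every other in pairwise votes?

With single-peaked preferences on a line, the Condorcet winner is the candidate closest to the median voter.
The median voter (position 10) is closest to Ana at 12.
Check: Ana vs Gus — voters closer to Ana: 6 of 9.

Ana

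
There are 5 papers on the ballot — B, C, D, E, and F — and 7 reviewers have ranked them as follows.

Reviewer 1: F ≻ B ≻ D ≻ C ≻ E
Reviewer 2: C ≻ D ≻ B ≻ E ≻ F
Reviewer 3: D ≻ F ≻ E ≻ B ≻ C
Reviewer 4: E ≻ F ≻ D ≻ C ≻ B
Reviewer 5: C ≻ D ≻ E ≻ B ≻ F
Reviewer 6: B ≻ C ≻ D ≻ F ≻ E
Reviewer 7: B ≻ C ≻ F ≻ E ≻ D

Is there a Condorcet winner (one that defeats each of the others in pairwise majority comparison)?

Head-to-head results (7 voters total):
B vs C: B wins 4–3.
B vs D: D wins 4–3.
B vs E: B wins 4–3.
B vs F: B wins 4–3.
C vs D: C wins 4–3.
C vs E: C wins 5–2.
C vs F: C wins 4–3.
D vs E: D wins 5–2.
D vs F: D wins 4–3.
E vs F: F wins 4–3.
No candidate beats all others: B beats C beats D beats B, a majority cycle.

No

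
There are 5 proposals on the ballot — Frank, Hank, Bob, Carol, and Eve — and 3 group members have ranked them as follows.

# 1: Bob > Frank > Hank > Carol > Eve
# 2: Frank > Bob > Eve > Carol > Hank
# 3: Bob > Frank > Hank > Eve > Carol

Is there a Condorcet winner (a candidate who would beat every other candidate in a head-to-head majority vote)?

Head-to-head results (3 voters total):
Frank vs Hank: Frank wins 3–0.
Frank vs Bob: Bob wins 2–1.
Frank vs Carol: Frank wins 3–0.
Frank vs Eve: Frank wins 3–0.
Hank vs Bob: Bob wins 3–0.
Hank vs Carol: Hank wins 2–1.
Hank vs Eve: Hank wins 2–1.
Bob vs Carol: Bob wins 3–0.
Bob vs Eve: Bob wins 3–0.
Carol vs Eve: Eve wins 2–1.
Bob beats each rival — Frank (2–1), Hank (3–0), Carol (3–0), Eve (3–0) — so Bob is the Condorcet winner.

Yes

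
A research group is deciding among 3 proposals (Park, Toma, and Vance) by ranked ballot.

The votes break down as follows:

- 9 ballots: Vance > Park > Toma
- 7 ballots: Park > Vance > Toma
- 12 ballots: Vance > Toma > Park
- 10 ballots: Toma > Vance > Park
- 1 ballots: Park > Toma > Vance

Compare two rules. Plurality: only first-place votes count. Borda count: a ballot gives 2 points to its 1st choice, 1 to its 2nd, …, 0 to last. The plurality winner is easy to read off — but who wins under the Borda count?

Vance

Plurality first-place counts: Park 8, Toma 10, Vance 21 → Vance.
Borda totals: Park 25, Toma 33, Vance 59 → Vance.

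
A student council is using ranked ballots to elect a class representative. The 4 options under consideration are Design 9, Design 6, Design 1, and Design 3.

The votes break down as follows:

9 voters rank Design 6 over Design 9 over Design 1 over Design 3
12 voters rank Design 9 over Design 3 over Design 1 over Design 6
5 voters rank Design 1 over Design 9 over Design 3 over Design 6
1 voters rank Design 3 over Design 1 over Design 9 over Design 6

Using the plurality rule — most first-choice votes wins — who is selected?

First-place vote totals:
  Design 9: 12
  Design 6: 9
  Design 1: 5
  Design 3: 1
Design 9 has the most first-place votes.

Design 9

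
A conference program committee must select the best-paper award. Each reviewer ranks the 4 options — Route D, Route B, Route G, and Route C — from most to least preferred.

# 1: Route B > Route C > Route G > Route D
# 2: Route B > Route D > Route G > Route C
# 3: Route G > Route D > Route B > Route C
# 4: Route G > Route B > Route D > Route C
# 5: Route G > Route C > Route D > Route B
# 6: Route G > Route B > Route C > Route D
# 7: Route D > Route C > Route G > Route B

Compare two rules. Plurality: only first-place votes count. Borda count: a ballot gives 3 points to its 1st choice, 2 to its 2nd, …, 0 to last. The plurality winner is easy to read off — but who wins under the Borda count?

Route G

Plurality first-place counts: Route D 1, Route B 2, Route G 4, Route C 0 → Route G.
Borda totals: Route D 9, Route B 11, Route G 15, Route C 7 → Route G.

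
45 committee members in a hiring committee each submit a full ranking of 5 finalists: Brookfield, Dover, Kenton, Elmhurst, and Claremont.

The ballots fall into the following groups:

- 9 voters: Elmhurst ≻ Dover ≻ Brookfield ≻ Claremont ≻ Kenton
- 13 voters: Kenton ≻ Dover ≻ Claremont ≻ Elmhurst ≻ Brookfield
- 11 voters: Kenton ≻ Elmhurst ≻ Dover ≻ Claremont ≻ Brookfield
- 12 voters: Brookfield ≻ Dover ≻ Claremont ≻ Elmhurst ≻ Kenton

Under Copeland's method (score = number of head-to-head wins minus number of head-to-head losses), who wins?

Pairwise results:
  Brookfield vs Dover: Dover wins 33–12.
  Brookfield vs Kenton: Kenton wins 24–21.
  Brookfield vs Elmhurst: Elmhurst wins 33–12.
  Brookfield vs Claremont: Claremont wins 24–21.
  Dover vs Kenton: Kenton wins 24–21.
  Dover vs Elmhurst: Dover wins 25–20.
  Dover vs Claremont: Dover wins 45–0.
  Kenton vs Elmhurst: Kenton wins 24–21.
  Kenton vs Claremont: Kenton wins 24–21.
  Elmhurst vs Claremont: Claremont wins 25–20.
Copeland scores (wins − losses):
  Brookfield: 0 − 4 = -4
  Dover: 3 − 1 = 2
  Kenton: 4 − 0 = 4
  Elmhurst: 1 − 3 = -2
  Claremont: 2 − 2 = 0
Kenton has the best Copeland score.

Kenton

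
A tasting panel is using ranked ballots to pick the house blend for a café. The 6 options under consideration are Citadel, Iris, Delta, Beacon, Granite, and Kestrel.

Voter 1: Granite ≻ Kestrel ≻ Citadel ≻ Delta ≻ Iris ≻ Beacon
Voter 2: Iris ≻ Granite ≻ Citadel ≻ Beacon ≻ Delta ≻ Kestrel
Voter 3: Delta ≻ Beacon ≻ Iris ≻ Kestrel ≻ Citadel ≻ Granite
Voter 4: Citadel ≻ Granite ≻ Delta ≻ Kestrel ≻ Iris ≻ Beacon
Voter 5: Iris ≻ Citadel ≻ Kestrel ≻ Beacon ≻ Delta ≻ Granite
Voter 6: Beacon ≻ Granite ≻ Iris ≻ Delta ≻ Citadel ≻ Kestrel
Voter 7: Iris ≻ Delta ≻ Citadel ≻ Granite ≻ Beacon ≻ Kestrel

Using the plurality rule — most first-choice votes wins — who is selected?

Iris

First-place vote totals:
  Citadel: 1
  Iris: 3
  Delta: 1
  Beacon: 1
  Granite: 1
  Kestrel: 0
Iris has the most first-place votes.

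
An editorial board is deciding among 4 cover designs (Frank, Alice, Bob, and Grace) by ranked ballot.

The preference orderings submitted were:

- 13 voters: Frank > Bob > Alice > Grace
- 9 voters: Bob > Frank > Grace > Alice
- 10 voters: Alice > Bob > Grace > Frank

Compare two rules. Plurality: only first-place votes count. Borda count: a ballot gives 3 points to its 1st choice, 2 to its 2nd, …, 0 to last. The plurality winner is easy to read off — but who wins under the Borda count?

Plurality first-place counts: Frank 13, Alice 10, Bob 9, Grace 0 → Frank.
Borda totals: Frank 57, Alice 43, Bob 73, Grace 19 → Bob.

Bob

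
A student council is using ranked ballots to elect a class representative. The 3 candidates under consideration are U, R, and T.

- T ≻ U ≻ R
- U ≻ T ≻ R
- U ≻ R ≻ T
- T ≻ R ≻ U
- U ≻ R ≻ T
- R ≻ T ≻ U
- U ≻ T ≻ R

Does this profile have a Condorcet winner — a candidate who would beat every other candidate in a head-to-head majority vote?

Yes

Head-to-head results (7 voters total):
U vs R: U wins 5–2.
U vs T: U wins 4–3.
R vs T: T wins 4–3.
U beats each rival — R (5–2), T (4–3) — so U is the Condorcet winner.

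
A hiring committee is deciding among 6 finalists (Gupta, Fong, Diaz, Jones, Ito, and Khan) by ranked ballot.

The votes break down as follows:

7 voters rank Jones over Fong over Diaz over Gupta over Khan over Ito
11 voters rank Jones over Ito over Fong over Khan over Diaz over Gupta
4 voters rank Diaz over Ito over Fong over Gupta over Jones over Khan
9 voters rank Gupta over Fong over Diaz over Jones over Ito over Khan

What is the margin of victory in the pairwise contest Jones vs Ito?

Ballots ranking Jones above Ito: 7+11+9 = 27.
Ballots ranking Ito above Jones: 4.
Jones wins 27–4, a margin of 23.

23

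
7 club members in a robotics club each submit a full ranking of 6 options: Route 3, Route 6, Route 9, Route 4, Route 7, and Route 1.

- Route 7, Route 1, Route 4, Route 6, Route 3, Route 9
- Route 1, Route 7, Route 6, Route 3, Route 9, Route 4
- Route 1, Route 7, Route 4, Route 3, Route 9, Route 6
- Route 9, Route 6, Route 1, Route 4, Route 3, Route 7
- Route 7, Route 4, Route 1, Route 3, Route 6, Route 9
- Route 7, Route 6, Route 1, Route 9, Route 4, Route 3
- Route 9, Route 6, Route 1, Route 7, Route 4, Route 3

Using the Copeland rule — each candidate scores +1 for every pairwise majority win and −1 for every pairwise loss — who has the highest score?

Route 1

Pairwise results:
  Route 3 vs Route 6: Route 6 wins 5–2.
  Route 3 vs Route 9: Route 3 wins 4–3.
  Route 3 vs Route 4: Route 4 wins 6–1.
  Route 3 vs Route 7: Route 7 wins 6–1.
  Route 3 vs Route 1: Route 1 wins 7–0.
  Route 6 vs Route 9: Route 6 wins 4–3.
  Route 6 vs Route 4: Route 6 wins 4–3.
  Route 6 vs Route 7: Route 7 wins 5–2.
  Route 6 vs Route 1: Route 1 wins 4–3.
  Route 9 vs Route 4: Route 9 wins 4–3.
  Route 9 vs Route 7: Route 7 wins 5–2.
  Route 9 vs Route 1: Route 1 wins 5–2.
  Route 4 vs Route 7: Route 7 wins 6–1.
  Route 4 vs Route 1: Route 1 wins 6–1.
  Route 7 vs Route 1: Route 1 wins 4–3.
Copeland scores (wins − losses):
  Route 3: 1 − 4 = -3
  Route 6: 3 − 2 = 1
  Route 9: 1 − 4 = -3
  Route 4: 1 − 4 = -3
  Route 7: 4 − 1 = 3
  Route 1: 5 − 0 = 5
Route 1 has the best Copeland score.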